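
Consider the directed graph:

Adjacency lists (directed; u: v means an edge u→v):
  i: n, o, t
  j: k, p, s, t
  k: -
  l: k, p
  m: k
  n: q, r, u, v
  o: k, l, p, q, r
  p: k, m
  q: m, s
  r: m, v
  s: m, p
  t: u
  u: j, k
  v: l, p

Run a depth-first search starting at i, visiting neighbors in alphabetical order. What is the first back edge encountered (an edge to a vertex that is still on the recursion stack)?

DFS from i (visiting neighbors in alphabetical order); mark gray on enter, black on exit:
i gray
  n gray
    q gray
      m gray
        k gray
        k black
      m black
      s gray
        s→m: m black — skip
        p gray
          p→k: k black — skip
          p→m: m black — skip
        p black
      s black
    q black
    r gray
      r→m: m black — skip
      v gray
        l gray
          l→k: k black — skip
          l→p: p black — skip
        l black
        v→p: p black — skip
      v black
    r black
    u gray
      j gray
        j→k: k black — skip
        j→p: p black — skip
        j→s: s black — skip
        t gray
          t→u: u is gray → back edge
First back edge: t → u.

t->u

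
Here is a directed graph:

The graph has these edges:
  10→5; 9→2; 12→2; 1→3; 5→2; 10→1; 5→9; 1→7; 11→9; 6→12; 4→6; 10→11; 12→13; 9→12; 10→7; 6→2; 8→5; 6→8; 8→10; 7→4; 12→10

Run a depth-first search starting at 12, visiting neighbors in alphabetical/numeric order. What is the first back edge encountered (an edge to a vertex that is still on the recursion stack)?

9->12

DFS from 12 (visiting neighbors in alphabetical/numeric order); mark gray on enter, black on exit:
12 gray
  2 gray
  2 black
  10 gray
    1 gray
      3 gray
      3 black
      7 gray
        4 gray
          6 gray
            6→2: 2 black — skip
            8 gray
              5 gray
                5→2: 2 black — skip
                9 gray
                  9→2: 2 black — skip
                  9→12: 12 is gray → back edge
First back edge: 9 → 12.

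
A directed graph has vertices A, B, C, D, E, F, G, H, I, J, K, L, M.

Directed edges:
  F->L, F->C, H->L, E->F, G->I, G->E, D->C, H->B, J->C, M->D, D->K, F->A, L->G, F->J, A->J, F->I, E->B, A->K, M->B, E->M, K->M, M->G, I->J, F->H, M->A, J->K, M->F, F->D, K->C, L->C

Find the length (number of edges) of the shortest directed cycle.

For each vertex v, BFS finds the shortest path from v back to v.
The shortest such closed walk is E → M → G → E, length 3.

3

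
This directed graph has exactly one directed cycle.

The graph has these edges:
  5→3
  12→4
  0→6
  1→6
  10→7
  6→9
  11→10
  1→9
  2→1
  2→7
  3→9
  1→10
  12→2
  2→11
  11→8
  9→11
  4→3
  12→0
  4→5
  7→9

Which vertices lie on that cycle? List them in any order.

DFS with gray/black marking from 11:
11 gray
  8 gray
  8 black
  10 gray
    7 gray
      9 gray
        9→11: 11 is gray → back edge
Back edge closes the cycle 11 → 10 → 7 → 9 → 11; its vertices are {7, 9, 10, 11}.

7, 9, 10, 11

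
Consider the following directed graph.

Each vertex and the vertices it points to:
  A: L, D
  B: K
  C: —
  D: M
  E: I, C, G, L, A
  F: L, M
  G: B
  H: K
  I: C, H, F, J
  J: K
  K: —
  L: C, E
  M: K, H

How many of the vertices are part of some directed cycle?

5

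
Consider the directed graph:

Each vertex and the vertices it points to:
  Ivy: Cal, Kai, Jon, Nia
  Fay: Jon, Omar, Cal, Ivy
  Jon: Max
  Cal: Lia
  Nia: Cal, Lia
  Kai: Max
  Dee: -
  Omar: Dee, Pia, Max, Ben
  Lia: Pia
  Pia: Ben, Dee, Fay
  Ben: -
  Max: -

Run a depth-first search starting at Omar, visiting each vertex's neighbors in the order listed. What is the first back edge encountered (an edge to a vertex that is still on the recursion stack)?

Fay→Omar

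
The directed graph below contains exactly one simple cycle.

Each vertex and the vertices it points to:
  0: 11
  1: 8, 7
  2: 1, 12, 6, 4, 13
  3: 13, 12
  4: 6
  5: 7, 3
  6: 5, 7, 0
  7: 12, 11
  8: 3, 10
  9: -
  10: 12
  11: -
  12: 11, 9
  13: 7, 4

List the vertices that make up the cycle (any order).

3, 4, 5, 6, 13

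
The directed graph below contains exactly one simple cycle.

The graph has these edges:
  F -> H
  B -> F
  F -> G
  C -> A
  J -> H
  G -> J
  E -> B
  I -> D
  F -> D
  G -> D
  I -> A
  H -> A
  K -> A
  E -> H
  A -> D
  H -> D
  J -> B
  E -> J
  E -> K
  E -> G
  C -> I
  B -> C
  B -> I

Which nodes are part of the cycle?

B, F, G, J

DFS with gray/black marking from J:
J gray
  H gray
    A gray
      D gray
      D black
    A black
    H→D: D black — skip
  H black
  B gray
    I gray
      I→A: A black — skip
      I→D: D black — skip
    I black
    F gray
      F→H: H black — skip
      G gray
        G→J: J is gray → back edge
Back edge closes the cycle J → B → F → G → J; its vertices are {B, F, G, J}.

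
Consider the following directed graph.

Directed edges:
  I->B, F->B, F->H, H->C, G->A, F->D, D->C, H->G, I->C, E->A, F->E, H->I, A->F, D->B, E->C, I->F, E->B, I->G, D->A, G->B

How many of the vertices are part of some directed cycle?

A vertex is on a directed cycle iff it belongs to a strongly connected component of size ≥ 2 (or has a self-loop).
The vertices on cycles are {A, D, E, F, G, H, I} — 7 in total.

7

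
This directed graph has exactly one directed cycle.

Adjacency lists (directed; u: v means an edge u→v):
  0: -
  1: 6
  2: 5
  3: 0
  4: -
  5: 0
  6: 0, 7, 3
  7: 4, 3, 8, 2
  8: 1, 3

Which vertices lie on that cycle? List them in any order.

1, 6, 7, 8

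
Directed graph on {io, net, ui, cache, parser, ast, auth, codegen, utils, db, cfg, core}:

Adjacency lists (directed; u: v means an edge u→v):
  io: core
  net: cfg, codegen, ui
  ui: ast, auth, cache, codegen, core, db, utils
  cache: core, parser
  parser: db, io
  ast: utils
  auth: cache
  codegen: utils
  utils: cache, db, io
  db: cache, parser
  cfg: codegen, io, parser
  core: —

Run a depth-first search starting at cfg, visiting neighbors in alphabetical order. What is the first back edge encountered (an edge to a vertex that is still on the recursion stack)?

DFS from cfg (visiting neighbors in alphabetical order); mark gray on enter, black on exit:
cfg gray
  codegen gray
    utils gray
      cache gray
        core gray
        core black
        parser gray
          db gray
            db→cache: cache is gray → back edge
First back edge: db → cache.

db->cache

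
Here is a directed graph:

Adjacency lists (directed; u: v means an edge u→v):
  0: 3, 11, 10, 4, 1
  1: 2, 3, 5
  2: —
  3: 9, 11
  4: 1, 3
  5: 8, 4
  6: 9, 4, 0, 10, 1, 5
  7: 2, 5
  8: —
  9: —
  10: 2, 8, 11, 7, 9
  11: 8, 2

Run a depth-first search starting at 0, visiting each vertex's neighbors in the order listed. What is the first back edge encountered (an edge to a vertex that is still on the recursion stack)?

DFS from 0 (visiting each vertex's neighbors in the order listed); mark gray on enter, black on exit:
0 gray
  3 gray
    9 gray
    9 black
    11 gray
      8 gray
      8 black
      2 gray
      2 black
    11 black
  3 black
  0→11: 11 black — skip
  10 gray
    10→2: 2 black — skip
    10→8: 8 black — skip
    10→11: 11 black — skip
    7 gray
      7→2: 2 black — skip
      5 gray
        5→8: 8 black — skip
        4 gray
          1 gray
            1→2: 2 black — skip
            1→3: 3 black — skip
            1→5: 5 is gray → back edge
First back edge: 1 → 5.

1->5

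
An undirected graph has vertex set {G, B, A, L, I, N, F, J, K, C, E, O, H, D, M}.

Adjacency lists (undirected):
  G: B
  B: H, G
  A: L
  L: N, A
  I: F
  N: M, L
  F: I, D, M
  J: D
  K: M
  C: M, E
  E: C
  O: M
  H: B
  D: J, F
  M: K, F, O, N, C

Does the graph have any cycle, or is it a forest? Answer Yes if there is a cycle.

DFS, tracking each vertex's parent; an edge to a visited non-parent vertex closes a cycle.
Start from A:
visit A (parent –)
  visit L (parent A)
    visit N (parent L)
      visit M (parent N)
        visit K (parent M)
          K–M: parent, skip
        visit F (parent M)
          visit I (parent F)
            I–F: parent, skip
          visit D (parent F)
            visit J (parent D)
              J–D: parent, skip
            D–F: parent, skip
          F–M: parent, skip
        visit O (parent M)
          O–M: parent, skip
        M–N: parent, skip
        visit C (parent M)
          C–M: parent, skip
          visit E (parent C)
            E–C: parent, skip
      N–L: parent, skip
    L–A: parent, skip
visit G (parent –)
  visit B (parent G)
    visit H (parent B)
      H–B: parent, skip
    B–G: parent, skip
No non-parent visited neighbor found — the graph is a forest.

No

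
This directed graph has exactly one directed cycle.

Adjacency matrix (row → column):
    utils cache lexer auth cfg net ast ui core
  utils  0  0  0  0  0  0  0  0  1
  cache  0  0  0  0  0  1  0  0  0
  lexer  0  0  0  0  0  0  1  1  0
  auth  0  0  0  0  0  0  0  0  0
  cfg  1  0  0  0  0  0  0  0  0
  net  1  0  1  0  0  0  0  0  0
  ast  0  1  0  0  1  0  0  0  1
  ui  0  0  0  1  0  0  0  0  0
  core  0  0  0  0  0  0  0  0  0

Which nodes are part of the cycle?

DFS with gray/black marking from lexer:
lexer gray
  ui gray
    auth gray
    auth black
  ui black
  ast gray
    cfg gray
      utils gray
        core gray
        core black
      utils black
    cfg black
    ast→core: core black — skip
    cache gray
      net gray
        net→utils: utils black — skip
        net→lexer: lexer is gray → back edge
Back edge closes the cycle lexer → ast → cache → net → lexer; its vertices are {ast, net, cache, lexer}.

ast, net, cache, lexer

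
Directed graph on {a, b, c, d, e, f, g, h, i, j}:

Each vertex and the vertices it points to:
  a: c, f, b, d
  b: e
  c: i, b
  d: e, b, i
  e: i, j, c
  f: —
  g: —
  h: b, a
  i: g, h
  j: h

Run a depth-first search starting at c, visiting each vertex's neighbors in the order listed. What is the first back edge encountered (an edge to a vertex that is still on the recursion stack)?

e->i

DFS from c (visiting each vertex's neighbors in the order listed); mark gray on enter, black on exit:
c gray
  i gray
    g gray
    g black
    h gray
      b gray
        e gray
          e→i: i is gray → back edge
First back edge: e → i.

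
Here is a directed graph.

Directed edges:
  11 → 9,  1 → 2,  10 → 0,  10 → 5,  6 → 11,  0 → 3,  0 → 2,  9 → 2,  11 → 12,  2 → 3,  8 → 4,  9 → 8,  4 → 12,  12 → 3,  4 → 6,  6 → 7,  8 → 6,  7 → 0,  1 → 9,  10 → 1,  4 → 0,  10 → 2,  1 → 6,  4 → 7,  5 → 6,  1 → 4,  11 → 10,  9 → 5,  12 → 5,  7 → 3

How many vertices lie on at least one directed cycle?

A vertex is on a directed cycle iff it belongs to a strongly connected component of size ≥ 2 (or has a self-loop).
The vertices on cycles are {1, 4, 5, 6, 8, 9, 10, 11, 12} — 9 in total.

9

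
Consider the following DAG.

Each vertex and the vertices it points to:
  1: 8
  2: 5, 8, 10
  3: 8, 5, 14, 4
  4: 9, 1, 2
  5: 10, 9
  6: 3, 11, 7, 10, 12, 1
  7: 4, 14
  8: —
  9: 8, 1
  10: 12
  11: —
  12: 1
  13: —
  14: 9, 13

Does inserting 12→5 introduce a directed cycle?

Yes

Adding 12→5 creates a cycle iff 5 can already reach 12.
Path from 5: 5 → 10 → 12.
So 5 → … → 12 → 5 is a cycle.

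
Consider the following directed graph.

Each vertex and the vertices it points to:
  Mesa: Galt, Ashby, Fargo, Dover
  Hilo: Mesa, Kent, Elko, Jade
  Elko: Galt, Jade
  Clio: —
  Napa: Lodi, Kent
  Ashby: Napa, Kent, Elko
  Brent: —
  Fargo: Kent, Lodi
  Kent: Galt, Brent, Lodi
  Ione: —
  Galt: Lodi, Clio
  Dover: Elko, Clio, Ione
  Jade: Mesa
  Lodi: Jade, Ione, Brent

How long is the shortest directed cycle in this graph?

4

For each vertex v, BFS finds the shortest path from v back to v.
The shortest such closed walk is Jade → Mesa → Ashby → Elko → Jade, length 4.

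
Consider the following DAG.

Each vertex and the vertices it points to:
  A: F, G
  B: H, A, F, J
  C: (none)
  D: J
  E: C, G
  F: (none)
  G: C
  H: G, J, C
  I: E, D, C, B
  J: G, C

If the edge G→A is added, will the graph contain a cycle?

Yes

Adding G→A creates a cycle iff A can already reach G.
Path from A: A → G.
So A → … → G → A is a cycle.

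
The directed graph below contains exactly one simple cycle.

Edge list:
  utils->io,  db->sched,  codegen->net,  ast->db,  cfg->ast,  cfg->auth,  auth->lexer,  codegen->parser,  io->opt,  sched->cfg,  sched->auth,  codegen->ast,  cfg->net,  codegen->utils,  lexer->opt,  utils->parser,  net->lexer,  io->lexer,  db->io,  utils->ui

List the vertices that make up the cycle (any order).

DFS with gray/black marking from ast:
ast gray
  db gray
    io gray
      lexer gray
        opt gray
        opt black
      lexer black
      io→opt: opt black — skip
    io black
    sched gray
      auth gray
        auth→lexer: lexer black — skip
      auth black
      cfg gray
        cfg→auth: auth black — skip
        net gray
          net→lexer: lexer black — skip
        net black
        cfg→ast: ast is gray → back edge
Back edge closes the cycle ast → db → sched → cfg → ast; its vertices are {db, ast, cfg, sched}.

db, ast, cfg, sched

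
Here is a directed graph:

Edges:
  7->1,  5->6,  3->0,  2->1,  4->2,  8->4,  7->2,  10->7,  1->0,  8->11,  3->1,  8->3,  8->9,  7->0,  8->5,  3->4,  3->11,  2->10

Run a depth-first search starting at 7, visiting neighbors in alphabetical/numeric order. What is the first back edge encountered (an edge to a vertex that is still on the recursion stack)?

DFS from 7 (visiting neighbors in alphabetical/numeric order); mark gray on enter, black on exit:
7 gray
  0 gray
  0 black
  1 gray
    1→0: 0 black — skip
  1 black
  2 gray
    2→1: 1 black — skip
    10 gray
      10→7: 7 is gray → back edge
First back edge: 10 → 7.

10->7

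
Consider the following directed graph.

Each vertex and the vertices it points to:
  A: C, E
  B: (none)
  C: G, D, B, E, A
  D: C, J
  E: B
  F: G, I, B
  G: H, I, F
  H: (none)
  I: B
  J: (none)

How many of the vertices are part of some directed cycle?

5

A vertex is on a directed cycle iff it belongs to a strongly connected component of size ≥ 2 (or has a self-loop).
The vertices on cycles are {A, C, D, F, G} — 5 in total.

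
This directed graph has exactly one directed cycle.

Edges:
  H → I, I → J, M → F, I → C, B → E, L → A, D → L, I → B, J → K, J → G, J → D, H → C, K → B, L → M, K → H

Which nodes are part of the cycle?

H, I, J, K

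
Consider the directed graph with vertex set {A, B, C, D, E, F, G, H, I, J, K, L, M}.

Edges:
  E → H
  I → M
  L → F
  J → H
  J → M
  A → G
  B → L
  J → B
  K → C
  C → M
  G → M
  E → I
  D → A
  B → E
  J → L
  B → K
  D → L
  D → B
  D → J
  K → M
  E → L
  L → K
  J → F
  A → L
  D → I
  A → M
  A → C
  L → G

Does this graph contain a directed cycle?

No

DFS with white/gray/black marking, starting from K:
K gray
  M gray
  M black
  C gray
    C→M: M black — skip
  C black
K black
A gray
  G gray
    G→M: M black — skip
  G black
  L gray
    F gray
    F black
    L→K: K black — skip
    L→G: G black — skip
  L black
  A→M: M black — skip
  A→C: C black — skip
A black
B gray
  B→L: L black — skip
  B→K: K black — skip
  E gray
    I gray
      I→M: M black — skip
    I black
    E→L: L black — skip
    H gray
    H black
  E black
B black
D gray
  J gray
    J→H: H black — skip
    J→M: M black — skip
    J→L: L black — skip
    J→F: F black — skip
    J→B: B black — skip
  J black
  D→L: L black — skip
  D→I: I black — skip
  D→A: A black — skip
  D→B: B black — skip
D black
Every edge goes to a white or black vertex — no back edge, so the graph is acyclic.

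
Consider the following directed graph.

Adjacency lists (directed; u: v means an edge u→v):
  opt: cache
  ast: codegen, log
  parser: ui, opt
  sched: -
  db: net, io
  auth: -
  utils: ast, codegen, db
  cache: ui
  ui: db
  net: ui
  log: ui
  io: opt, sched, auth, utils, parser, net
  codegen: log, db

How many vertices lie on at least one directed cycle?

11

A vertex is on a directed cycle iff it belongs to a strongly connected component of size ≥ 2 (or has a self-loop).
The vertices on cycles are {db, io, ui, ast, log, net, opt, cache, utils, parser, codegen} — 11 in total.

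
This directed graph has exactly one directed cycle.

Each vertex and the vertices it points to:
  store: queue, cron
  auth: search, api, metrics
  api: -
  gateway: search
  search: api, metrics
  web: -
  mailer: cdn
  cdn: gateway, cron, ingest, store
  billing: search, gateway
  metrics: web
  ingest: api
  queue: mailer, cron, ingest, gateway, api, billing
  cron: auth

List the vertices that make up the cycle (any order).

DFS with gray/black marking from mailer:
mailer gray
  cdn gray
    gateway gray
      search gray
        api gray
        api black
        metrics gray
          web gray
          web black
        metrics black
      search black
    gateway black
    cron gray
      auth gray
        auth→search: search black — skip
        auth→api: api black — skip
        auth→metrics: metrics black — skip
      auth black
    cron black
    ingest gray
      ingest→api: api black — skip
    ingest black
    store gray
      queue gray
        queue→mailer: mailer is gray → back edge
Back edge closes the cycle mailer → cdn → store → queue → mailer; its vertices are {cdn, queue, store, mailer}.

cdn, queue, store, mailer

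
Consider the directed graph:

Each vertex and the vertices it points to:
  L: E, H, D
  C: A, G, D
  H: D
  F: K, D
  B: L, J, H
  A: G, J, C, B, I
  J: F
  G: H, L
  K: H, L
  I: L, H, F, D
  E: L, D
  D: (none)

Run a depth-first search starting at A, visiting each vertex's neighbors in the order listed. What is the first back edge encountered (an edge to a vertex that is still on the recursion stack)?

DFS from A (visiting each vertex's neighbors in the order listed); mark gray on enter, black on exit:
A gray
  G gray
    H gray
      D gray
      D black
    H black
    L gray
      E gray
        E→L: L is gray → back edge
First back edge: E → L.

E->L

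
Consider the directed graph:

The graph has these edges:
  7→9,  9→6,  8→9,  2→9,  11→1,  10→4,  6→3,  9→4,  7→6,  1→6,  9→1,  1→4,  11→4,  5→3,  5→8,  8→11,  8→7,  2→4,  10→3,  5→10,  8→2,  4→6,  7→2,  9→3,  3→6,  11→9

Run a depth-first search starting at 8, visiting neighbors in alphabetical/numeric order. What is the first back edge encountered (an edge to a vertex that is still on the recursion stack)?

3->6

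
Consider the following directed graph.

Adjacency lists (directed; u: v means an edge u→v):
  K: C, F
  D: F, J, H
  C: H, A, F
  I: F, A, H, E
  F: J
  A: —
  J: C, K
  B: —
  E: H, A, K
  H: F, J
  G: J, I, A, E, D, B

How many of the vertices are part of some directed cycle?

A vertex is on a directed cycle iff it belongs to a strongly connected component of size ≥ 2 (or has a self-loop).
The vertices on cycles are {C, F, H, J, K} — 5 in total.

5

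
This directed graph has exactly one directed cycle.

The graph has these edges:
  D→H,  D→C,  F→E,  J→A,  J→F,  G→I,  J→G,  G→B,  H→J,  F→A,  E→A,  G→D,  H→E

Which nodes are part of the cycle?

D, G, H, J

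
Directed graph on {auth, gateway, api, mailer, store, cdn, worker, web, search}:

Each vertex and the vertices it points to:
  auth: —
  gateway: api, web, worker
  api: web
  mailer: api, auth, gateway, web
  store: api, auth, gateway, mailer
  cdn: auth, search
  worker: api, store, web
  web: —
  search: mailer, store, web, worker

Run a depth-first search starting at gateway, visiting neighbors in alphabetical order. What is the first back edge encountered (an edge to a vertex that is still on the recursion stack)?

store→gateway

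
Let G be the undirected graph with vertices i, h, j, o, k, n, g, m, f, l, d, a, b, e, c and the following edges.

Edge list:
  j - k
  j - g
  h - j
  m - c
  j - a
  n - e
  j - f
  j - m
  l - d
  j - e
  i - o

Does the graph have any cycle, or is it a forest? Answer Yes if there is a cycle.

DFS, tracking each vertex's parent; an edge to a visited non-parent vertex closes a cycle.
Start from h:
visit h (parent –)
  visit j (parent h)
    visit k (parent j)
      k–j: parent, skip
    j–h: parent, skip
    visit m (parent j)
      visit c (parent m)
        c–m: parent, skip
      m–j: parent, skip
    visit a (parent j)
      a–j: parent, skip
    visit f (parent j)
      f–j: parent, skip
    visit g (parent j)
      g–j: parent, skip
    visit e (parent j)
      e–j: parent, skip
      visit n (parent e)
        n–e: parent, skip
visit i (parent –)
  visit o (parent i)
    o–i: parent, skip
visit l (parent –)
  visit d (parent l)
    d–l: parent, skip
visit b (parent –)
No non-parent visited neighbor found — the graph is a forest.

No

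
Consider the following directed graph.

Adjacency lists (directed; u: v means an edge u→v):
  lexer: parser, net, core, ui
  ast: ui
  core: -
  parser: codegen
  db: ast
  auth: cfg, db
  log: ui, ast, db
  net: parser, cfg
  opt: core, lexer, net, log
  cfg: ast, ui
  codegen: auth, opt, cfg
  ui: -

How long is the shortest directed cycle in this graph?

For each vertex v, BFS finds the shortest path from v back to v.
The shortest such closed walk is lexer → parser → codegen → opt → lexer, length 4.

4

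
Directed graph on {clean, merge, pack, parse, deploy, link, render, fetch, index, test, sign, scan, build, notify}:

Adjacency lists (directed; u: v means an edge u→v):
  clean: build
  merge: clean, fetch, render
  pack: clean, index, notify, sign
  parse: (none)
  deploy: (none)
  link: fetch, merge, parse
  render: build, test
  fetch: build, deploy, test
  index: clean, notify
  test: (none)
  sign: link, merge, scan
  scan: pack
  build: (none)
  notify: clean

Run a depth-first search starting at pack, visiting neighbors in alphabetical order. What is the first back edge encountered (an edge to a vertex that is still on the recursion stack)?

scan→pack

DFS from pack (visiting neighbors in alphabetical order); mark gray on enter, black on exit:
pack gray
  clean gray
    build gray
    build black
  clean black
  index gray
    index→clean: clean black — skip
    notify gray
      notify→clean: clean black — skip
    notify black
  index black
  pack→notify: notify black — skip
  sign gray
    link gray
      fetch gray
        fetch→build: build black — skip
        deploy gray
        deploy black
        test gray
        test black
      fetch black
      merge gray
        merge→clean: clean black — skip
        merge→fetch: fetch black — skip
        render gray
          render→build: build black — skip
          render→test: test black — skip
        render black
      merge black
      parse gray
      parse black
    link black
    sign→merge: merge black — skip
    scan gray
      scan→pack: pack is gray → back edge
First back edge: scan → pack.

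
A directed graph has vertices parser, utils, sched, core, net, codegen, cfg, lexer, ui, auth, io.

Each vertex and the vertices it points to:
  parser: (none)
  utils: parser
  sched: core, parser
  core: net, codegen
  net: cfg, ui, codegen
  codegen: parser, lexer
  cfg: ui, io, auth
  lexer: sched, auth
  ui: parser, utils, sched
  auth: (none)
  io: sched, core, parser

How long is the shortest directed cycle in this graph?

For each vertex v, BFS finds the shortest path from v back to v.
The shortest such closed walk is core → codegen → lexer → sched → core, length 4.

4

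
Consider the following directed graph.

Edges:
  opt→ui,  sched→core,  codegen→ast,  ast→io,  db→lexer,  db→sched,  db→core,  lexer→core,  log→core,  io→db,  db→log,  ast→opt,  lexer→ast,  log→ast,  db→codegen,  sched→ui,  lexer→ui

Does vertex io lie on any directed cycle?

Yes

io is on a cycle iff io can reach itself via ≥1 edge.
io → db → lexer → ast → io — yes.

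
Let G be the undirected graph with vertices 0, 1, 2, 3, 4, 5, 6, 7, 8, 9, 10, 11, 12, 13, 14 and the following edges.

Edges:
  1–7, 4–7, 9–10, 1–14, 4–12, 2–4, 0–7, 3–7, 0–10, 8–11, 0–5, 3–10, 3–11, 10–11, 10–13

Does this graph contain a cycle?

Yes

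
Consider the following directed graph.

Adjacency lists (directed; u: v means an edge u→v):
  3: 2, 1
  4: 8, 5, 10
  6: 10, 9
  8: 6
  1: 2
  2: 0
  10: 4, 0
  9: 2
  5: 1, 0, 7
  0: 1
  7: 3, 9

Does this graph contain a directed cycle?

Yes

DFS with white/gray/black marking, starting from 5:
5 gray
  1 gray
    2 gray
      0 gray
        0→1: 1 is gray → back edge
Back edge found, so a cycle exists: 1 → 2 → 0 → 1.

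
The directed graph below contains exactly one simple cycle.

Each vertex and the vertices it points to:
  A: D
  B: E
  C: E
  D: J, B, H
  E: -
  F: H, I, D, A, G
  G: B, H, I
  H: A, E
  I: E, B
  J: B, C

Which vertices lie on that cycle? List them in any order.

A, D, H

DFS with gray/black marking from D:
D gray
  J gray
    B gray
      E gray
      E black
    B black
    C gray
      C→E: E black — skip
    C black
  J black
  D→B: B black — skip
  H gray
    A gray
      A→D: D is gray → back edge
Back edge closes the cycle D → H → A → D; its vertices are {A, D, H}.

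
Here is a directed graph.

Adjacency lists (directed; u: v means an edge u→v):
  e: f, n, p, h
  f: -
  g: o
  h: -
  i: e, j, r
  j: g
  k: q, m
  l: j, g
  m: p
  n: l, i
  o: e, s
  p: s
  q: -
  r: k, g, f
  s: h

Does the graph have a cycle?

DFS with white/gray/black marking, starting from l:
l gray
  j gray
    g gray
      o gray
        e gray
          f gray
          f black
          n gray
            n→l: l is gray → back edge
Back edge found, so a cycle exists: l → j → g → o → e → n → l.

Yes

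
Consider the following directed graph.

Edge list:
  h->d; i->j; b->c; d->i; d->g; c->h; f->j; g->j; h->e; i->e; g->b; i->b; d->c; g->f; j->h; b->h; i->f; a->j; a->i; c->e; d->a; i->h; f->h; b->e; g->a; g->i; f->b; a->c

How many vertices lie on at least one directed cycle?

9

A vertex is on a directed cycle iff it belongs to a strongly connected component of size ≥ 2 (or has a self-loop).
The vertices on cycles are {a, b, c, d, f, g, h, i, j} — 9 in total.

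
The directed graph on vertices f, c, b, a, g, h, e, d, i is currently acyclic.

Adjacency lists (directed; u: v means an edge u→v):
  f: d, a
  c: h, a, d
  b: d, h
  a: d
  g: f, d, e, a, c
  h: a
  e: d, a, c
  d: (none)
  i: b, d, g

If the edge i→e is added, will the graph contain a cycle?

No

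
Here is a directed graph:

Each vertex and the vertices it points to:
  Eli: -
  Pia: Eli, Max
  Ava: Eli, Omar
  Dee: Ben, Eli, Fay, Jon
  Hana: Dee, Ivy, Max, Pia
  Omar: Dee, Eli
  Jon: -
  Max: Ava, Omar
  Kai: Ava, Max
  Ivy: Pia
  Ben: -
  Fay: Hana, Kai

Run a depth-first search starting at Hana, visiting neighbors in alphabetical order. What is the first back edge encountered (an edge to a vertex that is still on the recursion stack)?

DFS from Hana (visiting neighbors in alphabetical order); mark gray on enter, black on exit:
Hana gray
  Dee gray
    Ben gray
    Ben black
    Eli gray
    Eli black
    Fay gray
      Fay→Hana: Hana is gray → back edge
First back edge: Fay → Hana.

Fay→Hana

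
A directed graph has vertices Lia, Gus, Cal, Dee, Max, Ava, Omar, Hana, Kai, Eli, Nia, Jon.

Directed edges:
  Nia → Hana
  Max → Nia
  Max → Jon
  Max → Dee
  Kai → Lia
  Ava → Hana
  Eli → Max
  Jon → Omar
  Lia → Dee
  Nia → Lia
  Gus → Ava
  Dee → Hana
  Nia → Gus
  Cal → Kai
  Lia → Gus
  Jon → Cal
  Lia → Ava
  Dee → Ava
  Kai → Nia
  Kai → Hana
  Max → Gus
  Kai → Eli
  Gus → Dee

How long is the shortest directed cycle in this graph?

For each vertex v, BFS finds the shortest path from v back to v.
The shortest such closed walk is Max → Jon → Cal → Kai → Eli → Max, length 5.

5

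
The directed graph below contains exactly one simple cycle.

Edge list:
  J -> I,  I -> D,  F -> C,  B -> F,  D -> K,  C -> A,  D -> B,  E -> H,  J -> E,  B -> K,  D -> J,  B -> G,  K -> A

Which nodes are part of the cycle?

D, I, J

DFS with gray/black marking from D:
D gray
  J gray
    E gray
      H gray
      H black
    E black
    I gray
      I→D: D is gray → back edge
Back edge closes the cycle D → J → I → D; its vertices are {D, I, J}.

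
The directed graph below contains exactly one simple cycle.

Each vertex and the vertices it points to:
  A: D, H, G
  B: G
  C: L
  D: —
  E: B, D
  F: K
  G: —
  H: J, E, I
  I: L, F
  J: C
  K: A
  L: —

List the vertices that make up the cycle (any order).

DFS with gray/black marking from H:
H gray
  J gray
    C gray
      L gray
      L black
    C black
  J black
  E gray
    B gray
      G gray
      G black
    B black
    D gray
    D black
  E black
  I gray
    I→L: L black — skip
    F gray
      K gray
        A gray
          A→D: D black — skip
          A→H: H is gray → back edge
Back edge closes the cycle H → I → F → K → A → H; its vertices are {A, F, H, I, K}.

A, F, H, I, K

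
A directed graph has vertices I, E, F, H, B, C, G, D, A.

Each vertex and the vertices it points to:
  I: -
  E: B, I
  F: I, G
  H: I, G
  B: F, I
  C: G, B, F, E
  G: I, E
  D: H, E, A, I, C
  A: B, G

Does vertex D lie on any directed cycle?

No

D lies on a cycle iff there is a path from D back to itself.
Exploring from D, it never reaches itself; equivalently, its strongly connected component is a singleton.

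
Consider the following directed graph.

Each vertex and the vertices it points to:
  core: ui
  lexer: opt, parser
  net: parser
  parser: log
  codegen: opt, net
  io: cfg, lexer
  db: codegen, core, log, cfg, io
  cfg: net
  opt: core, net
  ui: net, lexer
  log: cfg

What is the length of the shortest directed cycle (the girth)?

For each vertex v, BFS finds the shortest path from v back to v.
The shortest such closed walk is lexer → opt → core → ui → lexer, length 4.

4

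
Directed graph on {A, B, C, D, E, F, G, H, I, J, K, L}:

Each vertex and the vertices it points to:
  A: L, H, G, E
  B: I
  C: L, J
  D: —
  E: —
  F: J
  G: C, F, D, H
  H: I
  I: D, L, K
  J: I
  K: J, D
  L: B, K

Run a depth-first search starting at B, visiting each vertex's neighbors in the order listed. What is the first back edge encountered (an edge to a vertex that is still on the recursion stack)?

DFS from B (visiting each vertex's neighbors in the order listed); mark gray on enter, black on exit:
B gray
  I gray
    D gray
    D black
    L gray
      L→B: B is gray → back edge
First back edge: L → B.

L→B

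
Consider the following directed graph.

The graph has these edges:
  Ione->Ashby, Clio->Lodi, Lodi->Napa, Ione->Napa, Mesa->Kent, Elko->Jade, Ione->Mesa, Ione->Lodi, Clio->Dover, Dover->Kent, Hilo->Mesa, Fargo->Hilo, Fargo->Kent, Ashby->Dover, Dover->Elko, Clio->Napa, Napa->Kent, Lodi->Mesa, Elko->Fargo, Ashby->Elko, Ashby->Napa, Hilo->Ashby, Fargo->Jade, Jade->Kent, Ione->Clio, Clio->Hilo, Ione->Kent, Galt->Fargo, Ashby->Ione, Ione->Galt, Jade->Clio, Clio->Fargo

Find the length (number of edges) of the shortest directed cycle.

2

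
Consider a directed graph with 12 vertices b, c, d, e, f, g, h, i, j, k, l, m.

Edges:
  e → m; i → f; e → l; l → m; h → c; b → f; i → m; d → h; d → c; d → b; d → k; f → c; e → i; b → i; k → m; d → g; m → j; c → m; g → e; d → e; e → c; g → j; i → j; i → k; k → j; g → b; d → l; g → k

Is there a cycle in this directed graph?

No

DFS with white/gray/black marking, starting from m:
m gray
  j gray
  j black
m black
b gray
  f gray
    c gray
      c→m: m black — skip
    c black
  f black
  i gray
    i→m: m black — skip
    i→j: j black — skip
    i→f: f black — skip
    k gray
      k→j: j black — skip
      k→m: m black — skip
    k black
  i black
b black
d gray
  h gray
    h→c: c black — skip
  h black
  d→b: b black — skip
  g gray
    g→b: b black — skip
    e gray
      l gray
        l→m: m black — skip
      l black
      e→i: i black — skip
      e→m: m black — skip
      e→c: c black — skip
    e black
    g→k: k black — skip
    g→j: j black — skip
  g black
  d→c: c black — skip
  d→k: k black — skip
  d→e: e black — skip
  d→l: l black — skip
d black
Every edge goes to a white or black vertex — no back edge, so the graph is acyclic.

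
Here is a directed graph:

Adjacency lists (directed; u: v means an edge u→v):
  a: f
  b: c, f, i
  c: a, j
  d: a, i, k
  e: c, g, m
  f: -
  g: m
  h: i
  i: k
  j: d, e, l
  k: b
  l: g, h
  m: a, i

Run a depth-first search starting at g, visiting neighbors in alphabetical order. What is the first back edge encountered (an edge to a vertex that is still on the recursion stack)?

d->i

DFS from g (visiting neighbors in alphabetical order); mark gray on enter, black on exit:
g gray
  m gray
    a gray
      f gray
      f black
    a black
    i gray
      k gray
        b gray
          c gray
            c→a: a black — skip
            j gray
              d gray
                d→a: a black — skip
                d→i: i is gray → back edge
First back edge: d → i.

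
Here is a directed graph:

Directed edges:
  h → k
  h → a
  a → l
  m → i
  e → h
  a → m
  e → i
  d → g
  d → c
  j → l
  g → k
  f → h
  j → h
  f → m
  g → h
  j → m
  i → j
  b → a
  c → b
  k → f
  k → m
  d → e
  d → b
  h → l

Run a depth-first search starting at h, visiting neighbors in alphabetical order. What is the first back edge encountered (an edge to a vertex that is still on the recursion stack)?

j→h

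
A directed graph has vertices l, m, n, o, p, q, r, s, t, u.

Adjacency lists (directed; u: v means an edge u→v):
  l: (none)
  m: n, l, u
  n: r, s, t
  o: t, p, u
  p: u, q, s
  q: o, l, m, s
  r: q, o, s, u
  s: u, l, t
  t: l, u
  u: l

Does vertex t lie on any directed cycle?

t lies on a cycle iff there is a path from t back to itself.
Exploring from t, it never reaches itself; equivalently, its strongly connected component is a singleton.

No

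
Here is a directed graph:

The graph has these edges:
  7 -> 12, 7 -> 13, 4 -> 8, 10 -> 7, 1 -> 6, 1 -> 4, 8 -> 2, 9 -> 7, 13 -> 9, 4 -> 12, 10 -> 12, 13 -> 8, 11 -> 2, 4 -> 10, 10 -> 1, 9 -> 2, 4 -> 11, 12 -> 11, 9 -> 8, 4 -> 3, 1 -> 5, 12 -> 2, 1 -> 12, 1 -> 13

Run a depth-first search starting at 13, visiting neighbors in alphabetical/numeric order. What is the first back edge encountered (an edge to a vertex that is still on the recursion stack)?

DFS from 13 (visiting neighbors in alphabetical/numeric order); mark gray on enter, black on exit:
13 gray
  8 gray
    2 gray
    2 black
  8 black
  9 gray
    9→2: 2 black — skip
    7 gray
      12 gray
        12→2: 2 black — skip
        11 gray
          11→2: 2 black — skip
        11 black
      12 black
      7→13: 13 is gray → back edge
First back edge: 7 → 13.

7→13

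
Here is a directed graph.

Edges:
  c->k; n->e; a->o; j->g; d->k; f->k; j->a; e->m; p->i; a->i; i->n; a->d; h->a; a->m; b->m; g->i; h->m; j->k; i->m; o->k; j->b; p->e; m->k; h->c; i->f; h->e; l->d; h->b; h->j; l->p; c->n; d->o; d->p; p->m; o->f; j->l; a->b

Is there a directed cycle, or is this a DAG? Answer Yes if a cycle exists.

No

DFS with white/gray/black marking, starting from e:
e gray
  m gray
    k gray
    k black
  m black
e black
d gray
  p gray
    p→e: e black — skip
    i gray
      i→m: m black — skip
      f gray
        f→k: k black — skip
      f black
      n gray
        n→e: e black — skip
      n black
    i black
    p→m: m black — skip
  p black
  o gray
    o→f: f black — skip
    o→k: k black — skip
  o black
  d→k: k black — skip
d black
a gray
  a→d: d black — skip
  a→m: m black — skip
  b gray
    b→m: m black — skip
  b black
  a→o: o black — skip
  a→i: i black — skip
a black
c gray
  c→n: n black — skip
  c→k: k black — skip
c black
j gray
  l gray
    l→p: p black — skip
    l→d: d black — skip
  l black
  g gray
    g→i: i black — skip
  g black
  j→a: a black — skip
  j→b: b black — skip
  j→k: k black — skip
j black
h gray
  h→m: m black — skip
  h→a: a black — skip
  h→c: c black — skip
  h→e: e black — skip
  h→b: b black — skip
  h→j: j black — skip
h black
Every edge goes to a white or black vertex — no back edge, so the graph is acyclic.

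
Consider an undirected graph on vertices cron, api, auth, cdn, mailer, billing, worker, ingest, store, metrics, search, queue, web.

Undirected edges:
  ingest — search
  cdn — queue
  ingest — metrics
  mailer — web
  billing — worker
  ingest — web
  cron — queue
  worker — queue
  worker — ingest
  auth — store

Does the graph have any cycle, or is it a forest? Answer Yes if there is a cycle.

No

DFS, tracking each vertex's parent; an edge to a visited non-parent vertex closes a cycle.
Start from queue:
visit queue (parent –)
  visit cron (parent queue)
    cron–queue: parent, skip
  visit worker (parent queue)
    worker–queue: parent, skip
    visit billing (parent worker)
      billing–worker: parent, skip
    visit ingest (parent worker)
      visit search (parent ingest)
        search–ingest: parent, skip
      ingest–worker: parent, skip
      visit web (parent ingest)
        web–ingest: parent, skip
        visit mailer (parent web)
          mailer–web: parent, skip
      visit metrics (parent ingest)
        metrics–ingest: parent, skip
  visit cdn (parent queue)
    cdn–queue: parent, skip
visit api (parent –)
visit auth (parent –)
  visit store (parent auth)
    store–auth: parent, skip
No non-parent visited neighbor found — the graph is a forest.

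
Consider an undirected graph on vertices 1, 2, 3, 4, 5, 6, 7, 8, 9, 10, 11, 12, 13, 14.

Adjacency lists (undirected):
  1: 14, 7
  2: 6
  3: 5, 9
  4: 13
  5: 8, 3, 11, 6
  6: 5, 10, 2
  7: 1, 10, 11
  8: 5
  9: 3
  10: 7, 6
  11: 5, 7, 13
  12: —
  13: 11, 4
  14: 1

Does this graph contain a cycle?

DFS, tracking each vertex's parent; an edge to a visited non-parent vertex closes a cycle.
Start from 8:
visit 8 (parent –)
  visit 5 (parent 8)
    5–8: parent, skip
    visit 3 (parent 5)
      3–5: parent, skip
      visit 9 (parent 3)
        9–3: parent, skip
    visit 11 (parent 5)
      11–5: parent, skip
      visit 7 (parent 11)
        visit 1 (parent 7)
          visit 14 (parent 1)
            14–1: parent, skip
          1–7: parent, skip
        visit 10 (parent 7)
          10–7: parent, skip
          visit 6 (parent 10)
            6–5: 5 visited and ≠ parent → cycle
Cycle: 5 – 11 – 7 – 10 – 6 – 5.

Yes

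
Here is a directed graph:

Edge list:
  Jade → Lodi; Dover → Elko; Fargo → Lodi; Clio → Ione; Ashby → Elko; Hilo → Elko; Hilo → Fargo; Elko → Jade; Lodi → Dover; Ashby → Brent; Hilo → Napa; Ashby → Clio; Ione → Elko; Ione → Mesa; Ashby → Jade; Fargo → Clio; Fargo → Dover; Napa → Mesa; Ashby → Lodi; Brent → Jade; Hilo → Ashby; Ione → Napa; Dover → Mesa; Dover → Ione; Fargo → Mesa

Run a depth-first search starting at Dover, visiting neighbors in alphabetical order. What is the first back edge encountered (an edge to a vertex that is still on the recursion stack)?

Lodi→Dover

DFS from Dover (visiting neighbors in alphabetical order); mark gray on enter, black on exit:
Dover gray
  Elko gray
    Jade gray
      Lodi gray
        Lodi→Dover: Dover is gray → back edge
First back edge: Lodi → Dover.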